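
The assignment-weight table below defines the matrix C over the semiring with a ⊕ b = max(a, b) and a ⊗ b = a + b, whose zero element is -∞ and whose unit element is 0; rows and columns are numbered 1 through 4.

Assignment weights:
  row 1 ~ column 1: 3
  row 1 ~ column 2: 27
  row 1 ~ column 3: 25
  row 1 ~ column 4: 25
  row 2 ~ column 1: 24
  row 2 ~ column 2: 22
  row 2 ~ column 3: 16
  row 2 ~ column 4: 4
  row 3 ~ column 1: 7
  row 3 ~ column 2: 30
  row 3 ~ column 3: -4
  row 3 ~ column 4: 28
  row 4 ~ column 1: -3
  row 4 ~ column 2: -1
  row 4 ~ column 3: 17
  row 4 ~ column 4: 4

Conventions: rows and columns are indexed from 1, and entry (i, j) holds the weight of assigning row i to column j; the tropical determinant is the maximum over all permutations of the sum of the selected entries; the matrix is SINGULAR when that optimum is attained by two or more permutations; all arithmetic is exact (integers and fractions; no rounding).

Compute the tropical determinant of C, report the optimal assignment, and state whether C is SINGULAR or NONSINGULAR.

σ = (1, 2, 3, 4): 3 + 22 + (-4) + 4 = 25
σ = (1, 2, 4, 3): 3 + 22 + 28 + 17 = 70
σ = (1, 3, 2, 4): 3 + 16 + 30 + 4 = 53
σ = (1, 3, 4, 2): 3 + 16 + 28 + (-1) = 46
σ = (1, 4, 2, 3): 3 + 4 + 30 + 17 = 54
σ = (1, 4, 3, 2): 3 + 4 + (-4) + (-1) = 2
σ = (2, 1, 3, 4): 27 + 24 + (-4) + 4 = 51
σ = (2, 1, 4, 3): 27 + 24 + 28 + 17 = 96
σ = (2, 3, 1, 4): 27 + 16 + 7 + 4 = 54
σ = (2, 3, 4, 1): 27 + 16 + 28 + (-3) = 68
σ = (2, 4, 1, 3): 27 + 4 + 7 + 17 = 55
σ = (2, 4, 3, 1): 27 + 4 + (-4) + (-3) = 24
σ = (3, 1, 2, 4): 25 + 24 + 30 + 4 = 83
σ = (3, 1, 4, 2): 25 + 24 + 28 + (-1) = 76
σ = (3, 2, 1, 4): 25 + 22 + 7 + 4 = 58
σ = (3, 2, 4, 1): 25 + 22 + 28 + (-3) = 72
σ = (3, 4, 1, 2): 25 + 4 + 7 + (-1) = 35
σ = (3, 4, 2, 1): 25 + 4 + 30 + (-3) = 56
σ = (4, 1, 2, 3): 25 + 24 + 30 + 17 = 96
σ = (4, 1, 3, 2): 25 + 24 + (-4) + (-1) = 44
σ = (4, 2, 1, 3): 25 + 22 + 7 + 17 = 71
σ = (4, 2, 3, 1): 25 + 22 + (-4) + (-3) = 40
σ = (4, 3, 1, 2): 25 + 16 + 7 + (-1) = 47
σ = (4, 3, 2, 1): 25 + 16 + 30 + (-3) = 68
Optimal value attained by: σ = (2, 1, 4, 3).
Answer: det⊕(C) = 96; verdict: SINGULAR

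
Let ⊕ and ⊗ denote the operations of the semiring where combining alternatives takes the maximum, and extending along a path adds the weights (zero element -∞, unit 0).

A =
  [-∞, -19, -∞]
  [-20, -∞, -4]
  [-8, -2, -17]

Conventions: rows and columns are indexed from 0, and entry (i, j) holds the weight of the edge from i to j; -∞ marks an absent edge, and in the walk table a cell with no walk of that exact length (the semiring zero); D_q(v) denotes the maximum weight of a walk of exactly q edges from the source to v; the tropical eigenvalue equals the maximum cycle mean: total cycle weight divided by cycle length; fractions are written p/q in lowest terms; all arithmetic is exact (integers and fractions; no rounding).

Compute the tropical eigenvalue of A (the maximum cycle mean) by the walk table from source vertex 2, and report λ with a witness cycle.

q=0: [-∞, -∞, 0]
q=1: [-8, -2, -17]
q=2: [-22, -19, -6]
q=3: [-14, -8, -23]
Optimal cycle mean attained by: cycle 1->2->1, total (-4) + (-2), length 2.
Answer: λ = -3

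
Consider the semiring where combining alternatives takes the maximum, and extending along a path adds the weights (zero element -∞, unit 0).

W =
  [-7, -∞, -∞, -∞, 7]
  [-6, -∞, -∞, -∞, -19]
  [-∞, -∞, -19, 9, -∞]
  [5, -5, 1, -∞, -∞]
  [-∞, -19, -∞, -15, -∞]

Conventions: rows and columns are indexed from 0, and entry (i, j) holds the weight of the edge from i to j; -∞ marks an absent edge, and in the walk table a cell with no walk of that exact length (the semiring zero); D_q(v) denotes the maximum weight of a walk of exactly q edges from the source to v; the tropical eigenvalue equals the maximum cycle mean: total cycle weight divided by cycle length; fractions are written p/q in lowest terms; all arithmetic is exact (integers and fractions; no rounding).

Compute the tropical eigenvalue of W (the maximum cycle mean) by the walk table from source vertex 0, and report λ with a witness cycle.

q=0: [0, -∞, -∞, -∞, -∞]
q=1: [-7, -∞, -∞, -∞, 7]
q=2: [-14, -12, -∞, -8, 0]
q=3: [-3, -13, -7, -15, -7]
q=4: [-10, -20, -14, 2, 4]
q=5: [7, -3, 3, -5, -3]
Optimal cycle mean attained by: cycle 2->3->2, total 9 + 1, length 2.
Answer: λ = 5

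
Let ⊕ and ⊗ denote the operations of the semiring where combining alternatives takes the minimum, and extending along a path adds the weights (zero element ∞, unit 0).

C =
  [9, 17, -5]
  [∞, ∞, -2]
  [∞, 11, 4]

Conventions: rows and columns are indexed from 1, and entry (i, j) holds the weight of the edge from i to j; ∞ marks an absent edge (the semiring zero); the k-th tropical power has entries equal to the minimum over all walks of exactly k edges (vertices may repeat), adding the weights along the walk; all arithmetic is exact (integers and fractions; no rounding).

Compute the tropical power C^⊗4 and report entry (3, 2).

C^⊗2:
  [18, 6, -1]
  [∞, 9, 2]
  [∞, 15, 8]
C^⊗3:
  [27, 10, 3]
  [∞, 13, 6]
  [∞, 19, 12]
C^⊗4:
  [36, 14, 7]
  [∞, 17, 10]
  [∞, 23, 16]
Key observation: the optimum is the walk 3->3->3->3->2, with weight 4 + 4 + 4 + 11 = 23.
Optimal value attained by: walk 3->3->3->3->2.
Answer: (C^⊗4)[3][2] = 23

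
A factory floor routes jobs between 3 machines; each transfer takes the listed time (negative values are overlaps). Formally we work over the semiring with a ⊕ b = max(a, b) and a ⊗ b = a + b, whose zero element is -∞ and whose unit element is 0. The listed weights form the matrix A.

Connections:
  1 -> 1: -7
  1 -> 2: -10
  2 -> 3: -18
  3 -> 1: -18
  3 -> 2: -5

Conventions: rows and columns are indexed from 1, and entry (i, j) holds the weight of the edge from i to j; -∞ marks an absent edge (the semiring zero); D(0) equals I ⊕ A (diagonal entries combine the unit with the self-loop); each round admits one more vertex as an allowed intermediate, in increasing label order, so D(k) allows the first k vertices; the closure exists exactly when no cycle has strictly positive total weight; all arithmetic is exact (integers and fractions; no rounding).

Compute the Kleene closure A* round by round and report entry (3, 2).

D(0):
  [0, -10, -∞]
  [-∞, 0, -18]
  [-18, -5, 0]
D(1):
  [0, -10, -∞]
  [-∞, 0, -18]
  [-18, -5, 0]
D(2):
  [0, -10, -28]
  [-∞, 0, -18]
  [-18, -5, 0]
D(3):
  [0, -10, -28]
  [-36, 0, -18]
  [-18, -5, 0]
Answer: A*[3][2] = -5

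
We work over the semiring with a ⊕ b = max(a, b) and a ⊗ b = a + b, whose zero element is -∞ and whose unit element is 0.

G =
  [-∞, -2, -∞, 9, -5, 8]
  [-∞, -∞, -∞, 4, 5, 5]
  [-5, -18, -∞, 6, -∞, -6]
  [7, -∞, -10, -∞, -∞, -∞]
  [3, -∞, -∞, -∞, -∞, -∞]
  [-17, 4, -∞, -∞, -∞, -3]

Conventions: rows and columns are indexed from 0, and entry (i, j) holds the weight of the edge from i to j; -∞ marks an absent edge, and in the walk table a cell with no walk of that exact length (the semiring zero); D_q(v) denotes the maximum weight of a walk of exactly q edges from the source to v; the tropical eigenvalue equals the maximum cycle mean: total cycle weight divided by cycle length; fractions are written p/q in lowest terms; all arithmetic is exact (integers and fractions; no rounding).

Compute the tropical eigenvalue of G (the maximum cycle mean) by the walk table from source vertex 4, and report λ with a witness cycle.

q=0: [-∞, -∞, -∞, -∞, 0, -∞]
q=1: [3, -∞, -∞, -∞, -∞, -∞]
q=2: [-∞, 1, -∞, 12, -2, 11]
q=3: [19, 15, 2, 5, 6, 8]
q=4: [12, 17, -5, 28, 20, 27]
q=5: [35, 31, 18, 21, 22, 24]
q=6: [28, 33, 11, 44, 36, 43]
Optimal cycle mean attained by: cycle 0->3->0, total 9 + 7, length 2.
Answer: λ = 8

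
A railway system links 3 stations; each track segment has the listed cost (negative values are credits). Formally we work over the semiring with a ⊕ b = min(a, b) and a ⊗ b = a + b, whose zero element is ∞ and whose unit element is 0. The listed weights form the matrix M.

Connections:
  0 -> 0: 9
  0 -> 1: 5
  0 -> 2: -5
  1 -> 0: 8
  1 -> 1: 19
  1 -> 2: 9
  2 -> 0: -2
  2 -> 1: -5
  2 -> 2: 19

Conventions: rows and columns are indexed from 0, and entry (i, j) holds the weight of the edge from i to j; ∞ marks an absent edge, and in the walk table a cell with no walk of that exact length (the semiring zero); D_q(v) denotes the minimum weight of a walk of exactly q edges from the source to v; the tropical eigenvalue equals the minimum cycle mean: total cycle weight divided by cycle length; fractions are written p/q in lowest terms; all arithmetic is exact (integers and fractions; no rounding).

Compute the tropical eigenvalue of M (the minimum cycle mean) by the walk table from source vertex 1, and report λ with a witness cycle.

q=0: [∞, 0, ∞]
q=1: [8, 19, 9]
q=2: [7, 4, 3]
q=3: [1, -2, 2]
Optimal cycle mean attained by: cycle 0->2->0, total (-5) + (-2), length 2.
Answer: λ = -7/2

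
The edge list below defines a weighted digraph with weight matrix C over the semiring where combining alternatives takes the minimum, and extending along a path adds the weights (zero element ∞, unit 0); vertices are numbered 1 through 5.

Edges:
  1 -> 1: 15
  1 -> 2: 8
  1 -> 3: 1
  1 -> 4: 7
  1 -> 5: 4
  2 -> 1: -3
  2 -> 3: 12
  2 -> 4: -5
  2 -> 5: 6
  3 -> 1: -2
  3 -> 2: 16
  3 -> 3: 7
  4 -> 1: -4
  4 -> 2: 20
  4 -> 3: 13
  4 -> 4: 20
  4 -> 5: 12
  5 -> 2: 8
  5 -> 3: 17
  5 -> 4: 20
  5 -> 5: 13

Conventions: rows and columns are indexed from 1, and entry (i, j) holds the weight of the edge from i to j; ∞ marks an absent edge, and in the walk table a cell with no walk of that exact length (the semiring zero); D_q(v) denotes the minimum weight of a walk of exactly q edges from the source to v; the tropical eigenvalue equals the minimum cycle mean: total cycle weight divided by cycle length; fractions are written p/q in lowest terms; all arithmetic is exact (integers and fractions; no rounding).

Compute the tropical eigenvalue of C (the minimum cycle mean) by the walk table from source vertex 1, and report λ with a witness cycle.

q=0: [0, ∞, ∞, ∞, ∞]
q=1: [15, 8, 1, 7, 4]
q=2: [-1, 12, 8, 3, 14]
q=3: [-1, 7, 0, 6, 3]
q=4: [-2, 7, 0, 2, 3]
q=5: [-2, 6, -1, 2, 2]
Optimal cycle mean attained by: cycle 1->3->1, total 1 + (-2), length 2.
Answer: λ = -1/2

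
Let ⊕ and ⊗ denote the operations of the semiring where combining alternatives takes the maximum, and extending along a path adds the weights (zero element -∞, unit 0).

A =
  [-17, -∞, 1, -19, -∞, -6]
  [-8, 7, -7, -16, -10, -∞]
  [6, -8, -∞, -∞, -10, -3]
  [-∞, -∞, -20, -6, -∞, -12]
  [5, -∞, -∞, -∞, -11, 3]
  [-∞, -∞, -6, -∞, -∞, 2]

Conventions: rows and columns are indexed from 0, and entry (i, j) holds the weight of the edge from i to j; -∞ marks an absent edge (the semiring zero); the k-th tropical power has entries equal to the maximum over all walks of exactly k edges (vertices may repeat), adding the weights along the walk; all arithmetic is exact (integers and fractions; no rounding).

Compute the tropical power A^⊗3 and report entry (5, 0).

A^⊗2:
  [7, -7, -12, -25, -9, -2]
  [-1, 14, 0, -9, -3, -7]
  [-5, -1, 7, -13, -18, 0]
  [-14, -28, -18, -12, -30, -10]
  [-6, -∞, 6, -14, -22, 5]
  [0, -14, -4, -∞, -16, 4]
A^⊗3:
  [-4, 0, 8, -12, -17, 1]
  [6, 21, 7, -2, 4, 0]
  [13, 6, -4, -17, -3, 4]
  [-12, -21, -13, -18, -28, -8]
  [12, -2, -1, -20, -4, 7]
  [2, -7, 1, -19, -14, 6]
Key observation: the optimum is the walk 5->5->2->0, with weight 2 + (-6) + 6 = 2.
Optimal value attained by: walk 5->5->2->0.
Answer: (A^⊗3)[5][0] = 2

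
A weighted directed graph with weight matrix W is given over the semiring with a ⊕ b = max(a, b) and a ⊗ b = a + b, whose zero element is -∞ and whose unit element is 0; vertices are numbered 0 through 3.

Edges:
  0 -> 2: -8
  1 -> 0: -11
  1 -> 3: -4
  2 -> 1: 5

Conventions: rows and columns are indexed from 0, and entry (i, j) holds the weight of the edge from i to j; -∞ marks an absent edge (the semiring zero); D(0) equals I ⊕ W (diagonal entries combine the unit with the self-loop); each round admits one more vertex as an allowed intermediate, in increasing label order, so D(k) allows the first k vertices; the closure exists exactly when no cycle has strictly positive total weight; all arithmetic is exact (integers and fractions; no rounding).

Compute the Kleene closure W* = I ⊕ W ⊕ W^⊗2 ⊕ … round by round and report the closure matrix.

D(0):
  [0, -∞, -8, -∞]
  [-11, 0, -∞, -4]
  [-∞, 5, 0, -∞]
  [-∞, -∞, -∞, 0]
D(1):
  [0, -∞, -8, -∞]
  [-11, 0, -19, -4]
  [-∞, 5, 0, -∞]
  [-∞, -∞, -∞, 0]
D(2):
  [0, -∞, -8, -∞]
  [-11, 0, -19, -4]
  [-6, 5, 0, 1]
  [-∞, -∞, -∞, 0]
D(3):
  [0, -3, -8, -7]
  [-11, 0, -19, -4]
  [-6, 5, 0, 1]
  [-∞, -∞, -∞, 0]
D(4):
  [0, -3, -8, -7]
  [-11, 0, -19, -4]
  [-6, 5, 0, 1]
  [-∞, -∞, -∞, 0]
Answer: W* = [[0, -3, -8, -7], [-11, 0, -19, -4], [-6, 5, 0, 1], [-∞, -∞, -∞, 0]]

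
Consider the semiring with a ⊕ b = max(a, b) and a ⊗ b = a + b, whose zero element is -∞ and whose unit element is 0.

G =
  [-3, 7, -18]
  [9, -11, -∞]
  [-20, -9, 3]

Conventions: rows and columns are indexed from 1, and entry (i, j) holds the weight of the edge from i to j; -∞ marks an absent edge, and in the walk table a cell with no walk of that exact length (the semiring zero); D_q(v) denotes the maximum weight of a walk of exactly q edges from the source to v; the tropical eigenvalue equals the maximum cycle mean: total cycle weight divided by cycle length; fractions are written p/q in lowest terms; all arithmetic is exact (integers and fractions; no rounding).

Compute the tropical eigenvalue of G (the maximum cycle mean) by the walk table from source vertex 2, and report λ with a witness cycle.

q=0: [-∞, 0, -∞]
q=1: [9, -11, -∞]
q=2: [6, 16, -9]
q=3: [25, 13, -6]
Optimal cycle mean attained by: cycle 1->2->1, total 7 + 9, length 2.
Answer: λ = 8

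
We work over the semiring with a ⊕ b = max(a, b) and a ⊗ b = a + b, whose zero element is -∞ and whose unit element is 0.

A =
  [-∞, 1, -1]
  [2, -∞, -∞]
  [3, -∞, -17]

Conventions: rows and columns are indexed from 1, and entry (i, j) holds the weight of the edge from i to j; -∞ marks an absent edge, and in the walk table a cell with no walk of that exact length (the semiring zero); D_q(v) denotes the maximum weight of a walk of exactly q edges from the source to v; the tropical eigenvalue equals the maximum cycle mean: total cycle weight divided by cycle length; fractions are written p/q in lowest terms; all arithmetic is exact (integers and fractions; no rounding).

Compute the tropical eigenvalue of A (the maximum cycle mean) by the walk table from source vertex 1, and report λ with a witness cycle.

q=0: [0, -∞, -∞]
q=1: [-∞, 1, -1]
q=2: [3, -∞, -18]
q=3: [-15, 4, 2]
Optimal cycle mean attained by: cycle 1->2->1, total 1 + 2, length 2.
Answer: λ = 3/2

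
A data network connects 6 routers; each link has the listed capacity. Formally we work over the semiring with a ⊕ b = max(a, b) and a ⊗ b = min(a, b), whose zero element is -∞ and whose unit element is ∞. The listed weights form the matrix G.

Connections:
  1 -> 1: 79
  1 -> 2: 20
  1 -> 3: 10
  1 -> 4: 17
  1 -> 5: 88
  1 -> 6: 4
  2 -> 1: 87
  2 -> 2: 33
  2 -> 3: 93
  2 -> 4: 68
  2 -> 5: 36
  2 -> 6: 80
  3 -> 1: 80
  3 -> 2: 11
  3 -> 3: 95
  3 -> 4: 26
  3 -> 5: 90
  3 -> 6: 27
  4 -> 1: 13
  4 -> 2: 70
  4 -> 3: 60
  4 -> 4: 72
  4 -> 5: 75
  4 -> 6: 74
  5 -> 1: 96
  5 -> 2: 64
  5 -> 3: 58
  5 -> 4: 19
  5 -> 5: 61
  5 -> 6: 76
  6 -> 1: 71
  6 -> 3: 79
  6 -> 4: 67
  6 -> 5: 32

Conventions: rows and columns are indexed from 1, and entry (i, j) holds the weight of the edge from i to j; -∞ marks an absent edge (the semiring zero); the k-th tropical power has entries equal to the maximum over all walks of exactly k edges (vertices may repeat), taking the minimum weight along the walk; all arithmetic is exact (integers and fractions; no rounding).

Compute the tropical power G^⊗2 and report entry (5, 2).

G^⊗2:
  [88, 64, 58, 20, 79, 76]
  [80, 68, 93, 68, 90, 68]
  [90, 64, 95, 27, 90, 76]
  [75, 70, 74, 72, 72, 75]
  [79, 61, 76, 67, 88, 64]
  [79, 67, 79, 67, 79, 67]
Key observation: the optimum is the walk 5->5->2, with weight 61 min 64 = 61.
Optimal value attained by: walk 5->5->2.
Answer: (G^⊗2)[5][2] = 61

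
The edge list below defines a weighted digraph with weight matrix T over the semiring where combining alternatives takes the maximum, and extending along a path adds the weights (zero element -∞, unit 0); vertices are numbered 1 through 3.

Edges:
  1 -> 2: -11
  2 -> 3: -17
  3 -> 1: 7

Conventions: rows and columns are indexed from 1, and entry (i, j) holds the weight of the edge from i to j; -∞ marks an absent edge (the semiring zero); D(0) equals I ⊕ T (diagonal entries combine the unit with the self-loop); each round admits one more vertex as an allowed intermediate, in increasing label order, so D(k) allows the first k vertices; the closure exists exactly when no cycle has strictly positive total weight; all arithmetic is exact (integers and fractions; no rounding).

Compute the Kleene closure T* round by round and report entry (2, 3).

D(0):
  [0, -11, -∞]
  [-∞, 0, -17]
  [7, -∞, 0]
D(1):
  [0, -11, -∞]
  [-∞, 0, -17]
  [7, -4, 0]
D(2):
  [0, -11, -28]
  [-∞, 0, -17]
  [7, -4, 0]
D(3):
  [0, -11, -28]
  [-10, 0, -17]
  [7, -4, 0]
Answer: T*[2][3] = -17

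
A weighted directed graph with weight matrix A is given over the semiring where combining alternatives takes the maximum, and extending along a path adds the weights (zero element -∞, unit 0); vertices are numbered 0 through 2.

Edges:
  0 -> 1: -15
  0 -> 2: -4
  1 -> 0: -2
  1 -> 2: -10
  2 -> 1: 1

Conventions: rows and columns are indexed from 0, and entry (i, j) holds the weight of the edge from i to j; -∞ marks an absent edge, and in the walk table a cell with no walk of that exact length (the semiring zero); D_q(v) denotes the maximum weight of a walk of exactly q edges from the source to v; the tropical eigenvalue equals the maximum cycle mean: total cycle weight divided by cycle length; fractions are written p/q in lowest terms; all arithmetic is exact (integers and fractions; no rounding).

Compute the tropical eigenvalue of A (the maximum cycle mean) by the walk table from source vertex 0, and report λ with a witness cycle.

q=0: [0, -∞, -∞]
q=1: [-∞, -15, -4]
q=2: [-17, -3, -25]
q=3: [-5, -24, -13]
Optimal cycle mean attained by: cycle 0->2->1->0, total (-4) + 1 + (-2), length 3.
Answer: λ = -5/3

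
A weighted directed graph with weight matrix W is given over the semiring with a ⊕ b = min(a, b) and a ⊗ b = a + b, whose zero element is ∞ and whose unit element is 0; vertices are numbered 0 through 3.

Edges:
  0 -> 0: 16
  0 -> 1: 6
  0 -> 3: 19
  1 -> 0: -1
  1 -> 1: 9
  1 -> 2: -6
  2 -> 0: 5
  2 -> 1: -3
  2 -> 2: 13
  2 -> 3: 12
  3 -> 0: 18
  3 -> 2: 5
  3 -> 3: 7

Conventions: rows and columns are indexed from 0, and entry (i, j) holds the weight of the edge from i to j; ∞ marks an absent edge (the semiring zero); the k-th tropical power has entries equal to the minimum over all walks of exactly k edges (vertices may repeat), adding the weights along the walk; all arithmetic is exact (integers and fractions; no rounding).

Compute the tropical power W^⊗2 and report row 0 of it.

W^⊗2:
  [5, 15, 0, 26]
  [-1, -9, 3, 6]
  [-4, 6, -9, 19]
  [10, 2, 12, 14]
Answer: row 0 of W^⊗2 = [5, 15, 0, 26]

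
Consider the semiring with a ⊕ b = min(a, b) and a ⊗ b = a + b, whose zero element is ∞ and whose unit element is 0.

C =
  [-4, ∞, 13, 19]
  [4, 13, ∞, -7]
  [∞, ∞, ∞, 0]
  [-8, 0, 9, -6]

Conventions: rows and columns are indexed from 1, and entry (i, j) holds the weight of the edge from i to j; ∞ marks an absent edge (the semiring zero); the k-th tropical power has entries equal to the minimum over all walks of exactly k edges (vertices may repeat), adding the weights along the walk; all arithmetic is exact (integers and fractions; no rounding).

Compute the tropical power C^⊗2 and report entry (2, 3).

C^⊗2:
  [-8, 19, 9, 13]
  [-15, -7, 2, -13]
  [-8, 0, 9, -6]
  [-14, -6, 3, -12]
Key observation: the optimum is the walk 2->4->3, with weight (-7) + 9 = 2.
Optimal value attained by: walk 2->4->3.
Answer: (C^⊗2)[2][3] = 2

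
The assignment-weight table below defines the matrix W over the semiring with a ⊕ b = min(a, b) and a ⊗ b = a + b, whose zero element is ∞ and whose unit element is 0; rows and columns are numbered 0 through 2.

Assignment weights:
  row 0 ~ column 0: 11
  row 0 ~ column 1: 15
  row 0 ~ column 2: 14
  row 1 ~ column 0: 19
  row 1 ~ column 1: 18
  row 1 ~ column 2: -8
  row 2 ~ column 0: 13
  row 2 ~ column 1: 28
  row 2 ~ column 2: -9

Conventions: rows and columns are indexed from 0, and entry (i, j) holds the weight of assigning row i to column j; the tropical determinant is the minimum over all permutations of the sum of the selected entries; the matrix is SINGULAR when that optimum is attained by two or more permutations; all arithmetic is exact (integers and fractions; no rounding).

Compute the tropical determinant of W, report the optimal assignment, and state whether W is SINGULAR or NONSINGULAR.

σ = (0, 1, 2): 11 + 18 + (-9) = 20
σ = (0, 2, 1): 11 + (-8) + 28 = 31
σ = (1, 0, 2): 15 + 19 + (-9) = 25
σ = (1, 2, 0): 15 + (-8) + 13 = 20
σ = (2, 0, 1): 14 + 19 + 28 = 61
σ = (2, 1, 0): 14 + 18 + 13 = 45
Optimal value attained by: σ = (0, 1, 2).
Answer: det⊕(W) = 20; verdict: SINGULAR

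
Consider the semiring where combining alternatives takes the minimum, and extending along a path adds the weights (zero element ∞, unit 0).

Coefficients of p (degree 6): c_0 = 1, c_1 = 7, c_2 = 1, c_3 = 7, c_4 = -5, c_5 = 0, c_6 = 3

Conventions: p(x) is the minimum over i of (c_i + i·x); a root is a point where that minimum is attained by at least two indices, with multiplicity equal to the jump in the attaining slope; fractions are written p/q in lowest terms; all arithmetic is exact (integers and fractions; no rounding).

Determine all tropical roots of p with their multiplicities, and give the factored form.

hull edge (i=0, c=1) to (i=4, c=-5): slope -3/2, span 4
hull edge (i=4, c=-5) to (i=6, c=3): slope 4, span 2
Factored form: p(x) = 3 ⊗ (x ⊕ (-4)) ⊗ (x ⊕ (-4)) ⊗ (x ⊕ 3/2) ⊗ (x ⊕ 3/2) ⊗ (x ⊕ 3/2) ⊗ (x ⊕ 3/2)
Answer: roots = -4 (mult 2), 3/2 (mult 4)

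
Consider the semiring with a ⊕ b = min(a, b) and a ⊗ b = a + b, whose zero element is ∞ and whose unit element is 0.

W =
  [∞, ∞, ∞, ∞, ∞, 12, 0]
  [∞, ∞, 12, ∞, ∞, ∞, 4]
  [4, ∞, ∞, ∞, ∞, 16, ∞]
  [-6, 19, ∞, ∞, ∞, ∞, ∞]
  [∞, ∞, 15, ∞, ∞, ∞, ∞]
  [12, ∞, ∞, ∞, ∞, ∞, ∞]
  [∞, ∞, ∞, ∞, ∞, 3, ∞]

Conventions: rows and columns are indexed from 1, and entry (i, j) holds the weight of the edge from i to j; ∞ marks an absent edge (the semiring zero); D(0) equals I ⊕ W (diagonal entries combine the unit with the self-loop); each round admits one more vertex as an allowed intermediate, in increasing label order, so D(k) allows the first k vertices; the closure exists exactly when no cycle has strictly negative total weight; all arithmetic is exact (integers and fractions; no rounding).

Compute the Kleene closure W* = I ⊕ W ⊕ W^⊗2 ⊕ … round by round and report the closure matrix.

D(0):
  [0, ∞, ∞, ∞, ∞, 12, 0]
  [∞, 0, 12, ∞, ∞, ∞, 4]
  [4, ∞, 0, ∞, ∞, 16, ∞]
  [-6, 19, ∞, 0, ∞, ∞, ∞]
  [∞, ∞, 15, ∞, 0, ∞, ∞]
  [12, ∞, ∞, ∞, ∞, 0, ∞]
  [∞, ∞, ∞, ∞, ∞, 3, 0]
D(1):
  [0, ∞, ∞, ∞, ∞, 12, 0]
  [∞, 0, 12, ∞, ∞, ∞, 4]
  [4, ∞, 0, ∞, ∞, 16, 4]
  [-6, 19, ∞, 0, ∞, 6, -6]
  [∞, ∞, 15, ∞, 0, ∞, ∞]
  [12, ∞, ∞, ∞, ∞, 0, 12]
  [∞, ∞, ∞, ∞, ∞, 3, 0]
D(2):
  [0, ∞, ∞, ∞, ∞, 12, 0]
  [∞, 0, 12, ∞, ∞, ∞, 4]
  [4, ∞, 0, ∞, ∞, 16, 4]
  [-6, 19, 31, 0, ∞, 6, -6]
  [∞, ∞, 15, ∞, 0, ∞, ∞]
  [12, ∞, ∞, ∞, ∞, 0, 12]
  [∞, ∞, ∞, ∞, ∞, 3, 0]
D(3):
  [0, ∞, ∞, ∞, ∞, 12, 0]
  [16, 0, 12, ∞, ∞, 28, 4]
  [4, ∞, 0, ∞, ∞, 16, 4]
  [-6, 19, 31, 0, ∞, 6, -6]
  [19, ∞, 15, ∞, 0, 31, 19]
  [12, ∞, ∞, ∞, ∞, 0, 12]
  [∞, ∞, ∞, ∞, ∞, 3, 0]
D(4):
  [0, ∞, ∞, ∞, ∞, 12, 0]
  [16, 0, 12, ∞, ∞, 28, 4]
  [4, ∞, 0, ∞, ∞, 16, 4]
  [-6, 19, 31, 0, ∞, 6, -6]
  [19, ∞, 15, ∞, 0, 31, 19]
  [12, ∞, ∞, ∞, ∞, 0, 12]
  [∞, ∞, ∞, ∞, ∞, 3, 0]
D(5):
  [0, ∞, ∞, ∞, ∞, 12, 0]
  [16, 0, 12, ∞, ∞, 28, 4]
  [4, ∞, 0, ∞, ∞, 16, 4]
  [-6, 19, 31, 0, ∞, 6, -6]
  [19, ∞, 15, ∞, 0, 31, 19]
  [12, ∞, ∞, ∞, ∞, 0, 12]
  [∞, ∞, ∞, ∞, ∞, 3, 0]
D(6):
  [0, ∞, ∞, ∞, ∞, 12, 0]
  [16, 0, 12, ∞, ∞, 28, 4]
  [4, ∞, 0, ∞, ∞, 16, 4]
  [-6, 19, 31, 0, ∞, 6, -6]
  [19, ∞, 15, ∞, 0, 31, 19]
  [12, ∞, ∞, ∞, ∞, 0, 12]
  [15, ∞, ∞, ∞, ∞, 3, 0]
D(7):
  [0, ∞, ∞, ∞, ∞, 3, 0]
  [16, 0, 12, ∞, ∞, 7, 4]
  [4, ∞, 0, ∞, ∞, 7, 4]
  [-6, 19, 31, 0, ∞, -3, -6]
  [19, ∞, 15, ∞, 0, 22, 19]
  [12, ∞, ∞, ∞, ∞, 0, 12]
  [15, ∞, ∞, ∞, ∞, 3, 0]
Answer: W* = [[0, ∞, ∞, ∞, ∞, 3, 0], [16, 0, 12, ∞, ∞, 7, 4], [4, ∞, 0, ∞, ∞, 7, 4], [-6, 19, 31, 0, ∞, -3, -6], [19, ∞, 15, ∞, 0, 22, 19], [12, ∞, ∞, ∞, ∞, 0, 12], [15, ∞, ∞, ∞, ∞, 3, 0]]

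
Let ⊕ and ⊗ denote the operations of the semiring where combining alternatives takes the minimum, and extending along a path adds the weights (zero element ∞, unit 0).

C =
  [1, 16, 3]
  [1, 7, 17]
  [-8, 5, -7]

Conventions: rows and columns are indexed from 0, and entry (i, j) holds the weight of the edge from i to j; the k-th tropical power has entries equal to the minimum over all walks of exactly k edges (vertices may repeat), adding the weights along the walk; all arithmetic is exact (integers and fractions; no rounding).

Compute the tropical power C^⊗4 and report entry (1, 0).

C^⊗2:
  [-5, 8, -4]
  [2, 14, 4]
  [-15, -2, -14]
C^⊗3:
  [-12, 1, -11]
  [-4, 9, -3]
  [-22, -9, -21]
C^⊗4:
  [-19, -6, -18]
  [-11, 2, -10]
  [-29, -16, -28]
Key observation: the optimum is the walk 1->0->2->2->0, with weight 1 + 3 + (-7) + (-8) = -11.
Optimal value attained by: walk 1->0->2->2->0.
Answer: (C^⊗4)[1][0] = -11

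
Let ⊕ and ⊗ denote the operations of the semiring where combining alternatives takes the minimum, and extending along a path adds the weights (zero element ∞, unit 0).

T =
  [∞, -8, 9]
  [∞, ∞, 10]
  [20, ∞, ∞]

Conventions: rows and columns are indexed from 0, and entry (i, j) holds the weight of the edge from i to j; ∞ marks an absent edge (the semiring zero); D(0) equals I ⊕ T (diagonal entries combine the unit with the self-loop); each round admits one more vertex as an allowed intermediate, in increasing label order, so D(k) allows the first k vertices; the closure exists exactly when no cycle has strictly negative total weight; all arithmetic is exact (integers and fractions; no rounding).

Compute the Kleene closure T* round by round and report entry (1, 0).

D(0):
  [0, -8, 9]
  [∞, 0, 10]
  [20, ∞, 0]
D(1):
  [0, -8, 9]
  [∞, 0, 10]
  [20, 12, 0]
D(2):
  [0, -8, 2]
  [∞, 0, 10]
  [20, 12, 0]
D(3):
  [0, -8, 2]
  [30, 0, 10]
  [20, 12, 0]
Answer: T*[1][0] = 30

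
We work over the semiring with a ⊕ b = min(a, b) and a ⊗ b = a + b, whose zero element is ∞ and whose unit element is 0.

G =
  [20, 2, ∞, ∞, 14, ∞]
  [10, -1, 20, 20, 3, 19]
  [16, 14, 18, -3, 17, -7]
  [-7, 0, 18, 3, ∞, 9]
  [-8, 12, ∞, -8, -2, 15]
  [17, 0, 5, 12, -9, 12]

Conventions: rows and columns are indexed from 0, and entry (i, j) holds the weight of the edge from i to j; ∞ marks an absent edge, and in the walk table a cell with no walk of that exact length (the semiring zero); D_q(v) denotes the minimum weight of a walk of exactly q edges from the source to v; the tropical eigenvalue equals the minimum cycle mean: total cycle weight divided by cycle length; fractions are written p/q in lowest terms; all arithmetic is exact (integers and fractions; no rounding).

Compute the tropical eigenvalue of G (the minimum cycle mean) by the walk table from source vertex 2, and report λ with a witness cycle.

q=0: [∞, ∞, 0, ∞, ∞, ∞]
q=1: [16, 14, 18, -3, 17, -7]
q=2: [-10, -7, -2, 0, -16, 5]
q=3: [-24, -8, 10, -24, -18, -9]
q=4: [-31, -24, -6, -26, -20, -15]
q=5: [-33, -29, -10, -28, -24, -17]
q=6: [-35, -31, -12, -32, -26, -19]
Optimal cycle mean attained by: cycle 3->5->4->3, total 9 + (-9) + (-8), length 3.
Answer: λ = -8/3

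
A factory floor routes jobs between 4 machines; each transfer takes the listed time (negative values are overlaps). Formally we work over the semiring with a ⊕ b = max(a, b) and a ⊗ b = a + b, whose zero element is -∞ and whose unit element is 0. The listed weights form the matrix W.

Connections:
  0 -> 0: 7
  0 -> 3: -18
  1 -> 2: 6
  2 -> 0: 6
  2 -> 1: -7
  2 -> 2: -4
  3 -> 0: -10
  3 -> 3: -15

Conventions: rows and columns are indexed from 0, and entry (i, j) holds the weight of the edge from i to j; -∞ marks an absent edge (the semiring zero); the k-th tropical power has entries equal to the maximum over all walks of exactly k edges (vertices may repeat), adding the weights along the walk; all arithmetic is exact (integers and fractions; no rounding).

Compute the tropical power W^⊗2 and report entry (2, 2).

W^⊗2:
  [14, -∞, -∞, -11]
  [12, -1, 2, -∞]
  [13, -11, -1, -12]
  [-3, -∞, -∞, -28]
Key observation: the optimum is the walk 2->1->2, with weight (-7) + 6 = -1.
Optimal value attained by: walk 2->1->2.
Answer: (W^⊗2)[2][2] = -1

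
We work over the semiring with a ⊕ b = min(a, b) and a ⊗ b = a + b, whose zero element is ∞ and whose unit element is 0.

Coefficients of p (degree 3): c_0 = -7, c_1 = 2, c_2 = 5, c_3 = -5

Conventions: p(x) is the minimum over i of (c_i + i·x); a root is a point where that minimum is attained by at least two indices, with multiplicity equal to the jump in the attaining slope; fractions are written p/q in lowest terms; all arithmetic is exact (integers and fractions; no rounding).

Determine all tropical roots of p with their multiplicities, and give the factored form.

hull edge (i=0, c=-7) to (i=3, c=-5): slope 2/3, span 3
Factored form: p(x) = -5 ⊗ (x ⊕ (-2/3)) ⊗ (x ⊕ (-2/3)) ⊗ (x ⊕ (-2/3))
Answer: roots = -2/3 (mult 3)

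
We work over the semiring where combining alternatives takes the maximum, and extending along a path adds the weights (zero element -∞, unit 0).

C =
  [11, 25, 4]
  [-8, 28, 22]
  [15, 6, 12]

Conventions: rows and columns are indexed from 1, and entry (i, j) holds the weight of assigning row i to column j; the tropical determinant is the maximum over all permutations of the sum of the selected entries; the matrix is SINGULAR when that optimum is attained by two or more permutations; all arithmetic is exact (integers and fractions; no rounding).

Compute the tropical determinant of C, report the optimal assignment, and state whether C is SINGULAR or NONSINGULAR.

σ = (1, 2, 3): 11 + 28 + 12 = 51
σ = (1, 3, 2): 11 + 22 + 6 = 39
σ = (2, 1, 3): 25 + (-8) + 12 = 29
σ = (2, 3, 1): 25 + 22 + 15 = 62
σ = (3, 1, 2): 4 + (-8) + 6 = 2
σ = (3, 2, 1): 4 + 28 + 15 = 47
Optimal value attained by: σ = (2, 3, 1).
Answer: det⊕(C) = 62; verdict: NONSINGULAR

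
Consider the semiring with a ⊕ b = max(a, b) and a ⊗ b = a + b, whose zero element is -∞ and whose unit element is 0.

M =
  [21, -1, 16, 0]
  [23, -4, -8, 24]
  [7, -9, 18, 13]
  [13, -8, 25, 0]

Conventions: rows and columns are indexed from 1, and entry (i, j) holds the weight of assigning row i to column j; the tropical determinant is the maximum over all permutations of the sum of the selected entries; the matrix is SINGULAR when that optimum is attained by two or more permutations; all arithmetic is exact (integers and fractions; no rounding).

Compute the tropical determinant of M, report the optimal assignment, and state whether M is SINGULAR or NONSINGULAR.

σ = (1, 2, 3, 4): 21 + (-4) + 18 + 0 = 35
σ = (1, 2, 4, 3): 21 + (-4) + 13 + 25 = 55
σ = (1, 3, 2, 4): 21 + (-8) + (-9) + 0 = 4
σ = (1, 3, 4, 2): 21 + (-8) + 13 + (-8) = 18
σ = (1, 4, 2, 3): 21 + 24 + (-9) + 25 = 61
σ = (1, 4, 3, 2): 21 + 24 + 18 + (-8) = 55
σ = (2, 1, 3, 4): (-1) + 23 + 18 + 0 = 40
σ = (2, 1, 4, 3): (-1) + 23 + 13 + 25 = 60
σ = (2, 3, 1, 4): (-1) + (-8) + 7 + 0 = -2
σ = (2, 3, 4, 1): (-1) + (-8) + 13 + 13 = 17
σ = (2, 4, 1, 3): (-1) + 24 + 7 + 25 = 55
σ = (2, 4, 3, 1): (-1) + 24 + 18 + 13 = 54
σ = (3, 1, 2, 4): 16 + 23 + (-9) + 0 = 30
σ = (3, 1, 4, 2): 16 + 23 + 13 + (-8) = 44
σ = (3, 2, 1, 4): 16 + (-4) + 7 + 0 = 19
σ = (3, 2, 4, 1): 16 + (-4) + 13 + 13 = 38
σ = (3, 4, 1, 2): 16 + 24 + 7 + (-8) = 39
σ = (3, 4, 2, 1): 16 + 24 + (-9) + 13 = 44
σ = (4, 1, 2, 3): 0 + 23 + (-9) + 25 = 39
σ = (4, 1, 3, 2): 0 + 23 + 18 + (-8) = 33
σ = (4, 2, 1, 3): 0 + (-4) + 7 + 25 = 28
σ = (4, 2, 3, 1): 0 + (-4) + 18 + 13 = 27
σ = (4, 3, 1, 2): 0 + (-8) + 7 + (-8) = -9
σ = (4, 3, 2, 1): 0 + (-8) + (-9) + 13 = -4
Optimal value attained by: σ = (1, 4, 2, 3).
Answer: det⊕(M) = 61; verdict: NONSINGULAR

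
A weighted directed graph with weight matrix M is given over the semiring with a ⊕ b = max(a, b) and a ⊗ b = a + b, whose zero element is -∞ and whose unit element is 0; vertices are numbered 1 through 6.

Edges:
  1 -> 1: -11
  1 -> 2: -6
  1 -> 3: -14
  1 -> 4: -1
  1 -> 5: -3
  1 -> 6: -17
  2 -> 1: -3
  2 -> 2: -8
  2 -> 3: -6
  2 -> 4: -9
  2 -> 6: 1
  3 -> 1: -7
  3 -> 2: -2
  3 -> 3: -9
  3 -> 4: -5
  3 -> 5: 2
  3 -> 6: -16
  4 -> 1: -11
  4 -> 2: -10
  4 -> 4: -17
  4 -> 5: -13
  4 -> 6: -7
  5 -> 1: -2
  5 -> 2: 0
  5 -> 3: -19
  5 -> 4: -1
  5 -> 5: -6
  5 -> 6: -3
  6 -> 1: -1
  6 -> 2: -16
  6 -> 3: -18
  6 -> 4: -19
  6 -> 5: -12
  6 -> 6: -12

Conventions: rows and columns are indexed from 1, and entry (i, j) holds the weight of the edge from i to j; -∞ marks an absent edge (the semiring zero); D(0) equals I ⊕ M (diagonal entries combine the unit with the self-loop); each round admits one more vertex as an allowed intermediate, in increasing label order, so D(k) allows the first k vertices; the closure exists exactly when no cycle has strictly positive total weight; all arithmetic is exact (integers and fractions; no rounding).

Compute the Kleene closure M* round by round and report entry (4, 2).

D(0):
  [0, -6, -14, -1, -3, -17]
  [-3, 0, -6, -9, -∞, 1]
  [-7, -2, 0, -5, 2, -16]
  [-11, -10, -∞, 0, -13, -7]
  [-2, 0, -19, -1, 0, -3]
  [-1, -16, -18, -19, -12, 0]
D(1):
  [0, -6, -14, -1, -3, -17]
  [-3, 0, -6, -4, -6, 1]
  [-7, -2, 0, -5, 2, -16]
  [-11, -10, -25, 0, -13, -7]
  [-2, 0, -16, -1, 0, -3]
  [-1, -7, -15, -2, -4, 0]
D(2):
  [0, -6, -12, -1, -3, -5]
  [-3, 0, -6, -4, -6, 1]
  [-5, -2, 0, -5, 2, -1]
  [-11, -10, -16, 0, -13, -7]
  [-2, 0, -6, -1, 0, 1]
  [-1, -7, -13, -2, -4, 0]
D(3):
  [0, -6, -12, -1, -3, -5]
  [-3, 0, -6, -4, -4, 1]
  [-5, -2, 0, -5, 2, -1]
  [-11, -10, -16, 0, -13, -7]
  [-2, 0, -6, -1, 0, 1]
  [-1, -7, -13, -2, -4, 0]
D(4):
  [0, -6, -12, -1, -3, -5]
  [-3, 0, -6, -4, -4, 1]
  [-5, -2, 0, -5, 2, -1]
  [-11, -10, -16, 0, -13, -7]
  [-2, 0, -6, -1, 0, 1]
  [-1, -7, -13, -2, -4, 0]
D(5):
  [0, -3, -9, -1, -3, -2]
  [-3, 0, -6, -4, -4, 1]
  [0, 2, 0, 1, 2, 3]
  [-11, -10, -16, 0, -13, -7]
  [-2, 0, -6, -1, 0, 1]
  [-1, -4, -10, -2, -4, 0]
D(6):
  [0, -3, -9, -1, -3, -2]
  [0, 0, -6, -1, -3, 1]
  [2, 2, 0, 1, 2, 3]
  [-8, -10, -16, 0, -11, -7]
  [0, 0, -6, -1, 0, 1]
  [-1, -4, -10, -2, -4, 0]
Answer: M*[4][2] = -10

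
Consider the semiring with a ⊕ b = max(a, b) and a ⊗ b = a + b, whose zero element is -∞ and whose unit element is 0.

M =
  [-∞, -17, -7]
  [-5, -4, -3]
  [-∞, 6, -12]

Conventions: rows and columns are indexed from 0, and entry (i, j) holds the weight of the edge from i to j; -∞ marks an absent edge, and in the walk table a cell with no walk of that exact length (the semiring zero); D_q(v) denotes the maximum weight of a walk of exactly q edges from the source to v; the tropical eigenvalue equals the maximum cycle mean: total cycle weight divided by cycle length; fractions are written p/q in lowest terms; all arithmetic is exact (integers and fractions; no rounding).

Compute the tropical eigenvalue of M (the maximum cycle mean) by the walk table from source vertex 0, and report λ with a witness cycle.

q=0: [0, -∞, -∞]
q=1: [-∞, -17, -7]
q=2: [-22, -1, -19]
q=3: [-6, -5, -4]
Optimal cycle mean attained by: cycle 1->2->1, total (-3) + 6, length 2.
Answer: λ = 3/2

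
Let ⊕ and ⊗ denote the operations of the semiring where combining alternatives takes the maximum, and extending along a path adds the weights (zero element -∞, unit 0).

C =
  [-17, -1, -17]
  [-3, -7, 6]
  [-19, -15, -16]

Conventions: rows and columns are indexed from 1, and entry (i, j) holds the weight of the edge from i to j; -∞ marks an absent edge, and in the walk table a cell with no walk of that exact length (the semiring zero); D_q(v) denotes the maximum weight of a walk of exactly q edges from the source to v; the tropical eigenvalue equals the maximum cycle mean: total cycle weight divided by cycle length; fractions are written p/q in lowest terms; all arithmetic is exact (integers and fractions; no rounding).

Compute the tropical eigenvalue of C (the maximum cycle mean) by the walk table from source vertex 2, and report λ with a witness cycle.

q=0: [-∞, 0, -∞]
q=1: [-3, -7, 6]
q=2: [-10, -4, -1]
q=3: [-7, -11, 2]
Optimal cycle mean attained by: cycle 1->2->1, total (-1) + (-3), length 2.
Answer: λ = -2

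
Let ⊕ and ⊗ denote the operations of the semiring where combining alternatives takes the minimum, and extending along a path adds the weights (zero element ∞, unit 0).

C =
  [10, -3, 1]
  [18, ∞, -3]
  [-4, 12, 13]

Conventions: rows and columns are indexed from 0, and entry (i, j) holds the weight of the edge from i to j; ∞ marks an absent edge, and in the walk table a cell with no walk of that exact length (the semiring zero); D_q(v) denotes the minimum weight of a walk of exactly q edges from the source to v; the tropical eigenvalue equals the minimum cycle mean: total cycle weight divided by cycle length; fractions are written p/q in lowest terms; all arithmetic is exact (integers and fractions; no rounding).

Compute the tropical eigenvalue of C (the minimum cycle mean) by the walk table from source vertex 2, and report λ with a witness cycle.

q=0: [∞, ∞, 0]
q=1: [-4, 12, 13]
q=2: [6, -7, -3]
q=3: [-7, 3, -10]
Optimal cycle mean attained by: cycle 0->1->2->0, total (-3) + (-3) + (-4), length 3.
Answer: λ = -10/3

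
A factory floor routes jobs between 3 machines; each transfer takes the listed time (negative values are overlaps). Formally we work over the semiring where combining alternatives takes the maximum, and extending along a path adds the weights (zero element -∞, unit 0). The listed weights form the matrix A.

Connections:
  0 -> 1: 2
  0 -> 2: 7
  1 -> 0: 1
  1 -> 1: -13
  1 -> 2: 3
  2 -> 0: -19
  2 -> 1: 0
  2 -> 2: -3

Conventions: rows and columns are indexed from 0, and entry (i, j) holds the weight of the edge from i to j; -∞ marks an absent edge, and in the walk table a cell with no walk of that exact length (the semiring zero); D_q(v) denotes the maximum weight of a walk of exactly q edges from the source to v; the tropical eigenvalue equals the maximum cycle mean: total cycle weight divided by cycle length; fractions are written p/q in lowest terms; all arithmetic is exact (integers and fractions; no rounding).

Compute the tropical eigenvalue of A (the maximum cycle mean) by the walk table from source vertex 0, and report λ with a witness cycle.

q=0: [0, -∞, -∞]
q=1: [-∞, 2, 7]
q=2: [3, 7, 5]
q=3: [8, 5, 10]
Optimal cycle mean attained by: cycle 0->2->1->0, total 7 + 0 + 1, length 3.
Answer: λ = 8/3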